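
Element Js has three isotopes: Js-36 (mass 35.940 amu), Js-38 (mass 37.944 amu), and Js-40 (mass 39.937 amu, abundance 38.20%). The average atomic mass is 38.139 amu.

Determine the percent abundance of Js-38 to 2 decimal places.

Let x and y be the fractions of Js-36 and Js-38. Then x + y = 1 − 0.3820 = 0.6180 and 35.940x + 37.944y = 38.139 − 0.3820×39.937 = 22.883066.
Substituting: 35.940x + 37.944(0.6180 − x) = 22.883066
(35.940 − 37.944)x = -0.566326  ⇒  x = 0.28260, y = 0.33540
Js-36: 28.26%, Js-38: 33.54%.

33.54%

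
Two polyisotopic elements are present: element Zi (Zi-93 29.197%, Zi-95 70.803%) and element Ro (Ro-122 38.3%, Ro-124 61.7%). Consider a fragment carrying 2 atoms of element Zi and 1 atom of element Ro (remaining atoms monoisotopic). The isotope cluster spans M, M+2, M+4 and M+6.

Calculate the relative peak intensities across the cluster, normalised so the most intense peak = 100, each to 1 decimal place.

7.3 : 47.2 : 100.0 : 69.2

Element Zi pattern (n=2): 0.08524648 : 0.41344704 : 0.50130648
Element Ro pattern (n=1): 0.3830 : 0.6170
Convolve the two distributions (both contribute in 2-u steps):
  M: 0.08524648×0.3830 = 0.032649
  M+2: 0.08524648×0.6170 + 0.41344704×0.3830 = 0.210947
  M+4: 0.41344704×0.6170 + 0.50130648×0.3830 = 0.447097
  M+6: 0.50130648×0.6170 = 0.309306
Scale to base peak (0.447097) = 100: 7.3 : 47.2 : 100.0 : 69.2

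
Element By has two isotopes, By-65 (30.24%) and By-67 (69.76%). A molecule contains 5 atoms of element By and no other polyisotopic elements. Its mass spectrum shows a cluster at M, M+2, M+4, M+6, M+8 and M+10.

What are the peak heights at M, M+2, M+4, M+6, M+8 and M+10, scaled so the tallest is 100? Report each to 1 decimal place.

0.7 : 8.1 : 37.6 : 86.7 : 100.0 : 46.1

Expanding (0.3024 + 0.6976)^5:
P(M) = 0.3024^5 = 0.002529
P(M+2) = 5 × 0.3024^4 × 0.6976^1 = 0.029168
P(M+4) = 10 × 0.3024^3 × 0.6976^2 = 0.134573
P(M+6) = 10 × 0.3024^2 × 0.6976^3 = 0.310444
P(M+8) = 5 × 0.3024^1 × 0.6976^4 = 0.358078
P(M+10) = 0.6976^5 = 0.165208
The M+8 peak is largest (0.358078); scaling to 100 gives 0.7 : 8.1 : 37.6 : 86.7 : 100.0 : 46.1.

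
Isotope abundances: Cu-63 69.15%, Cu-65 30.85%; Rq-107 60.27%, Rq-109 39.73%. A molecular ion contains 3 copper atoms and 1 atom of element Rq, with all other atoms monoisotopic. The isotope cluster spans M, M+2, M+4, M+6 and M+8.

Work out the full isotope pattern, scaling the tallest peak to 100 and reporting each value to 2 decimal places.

50.06 : 100.00 : 74.06 : 24.15 : 2.93

Copper pattern (n=3): 0.33065611 : 0.44254842 : 0.19743483 : 0.02936064
Element Rq pattern (n=1): 0.6027 : 0.3973
Convolve the two distributions (both contribute in 2-u steps):
  M: 0.33065611×0.6027 = 0.199286
  M+2: 0.33065611×0.3973 + 0.44254842×0.6027 = 0.398094
  M+4: 0.44254842×0.3973 + 0.19743483×0.6027 = 0.294818
  M+6: 0.19743483×0.3973 + 0.02936064×0.6027 = 0.096137
  M+8: 0.02936064×0.3973 = 0.011665
Scale to base peak (0.398094) = 100: 50.06 : 100.00 : 74.06 : 24.15 : 2.93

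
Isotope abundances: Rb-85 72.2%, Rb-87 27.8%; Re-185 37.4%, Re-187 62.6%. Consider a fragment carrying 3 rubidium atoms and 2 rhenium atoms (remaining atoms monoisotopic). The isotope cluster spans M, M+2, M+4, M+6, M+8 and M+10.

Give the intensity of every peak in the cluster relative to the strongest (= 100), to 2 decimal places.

Rubidium pattern (n=3): 0.37636705 : 0.43475086 : 0.16739714 : 0.02148495
Rhenium pattern (n=2): 0.139876 : 0.468248 : 0.391876
Convolve the two distributions (both contribute in 2-u steps):
  M: 0.37636705×0.139876 = 0.052645
  M+2: 0.37636705×0.468248 + 0.43475086×0.139876 = 0.237044
  M+4: 0.37636705×0.391876 + 0.43475086×0.468248 + 0.16739714×0.139876 = 0.374475
  M+6: 0.43475086×0.391876 + 0.16739714×0.468248 + 0.02148495×0.139876 = 0.251757
  M+8: 0.16739714×0.391876 + 0.02148495×0.468248 = 0.075659
  M+10: 0.02148495×0.391876 = 0.008419
Scale to base peak (0.374475) = 100: 14.06 : 63.30 : 100.00 : 67.23 : 20.20 : 2.25

14.06 : 63.30 : 100.00 : 67.23 : 20.20 : 2.25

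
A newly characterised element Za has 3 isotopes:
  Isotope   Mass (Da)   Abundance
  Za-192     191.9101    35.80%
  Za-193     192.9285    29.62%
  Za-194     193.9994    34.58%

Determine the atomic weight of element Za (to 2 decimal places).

The abundance-weighted mean is 0.3580 × 191.9101 + 0.2962 × 192.9285 + 0.3458 × 193.9994
= 68.70382 + 57.14542 + 67.08499 = 192.93423 Da

192.93 Da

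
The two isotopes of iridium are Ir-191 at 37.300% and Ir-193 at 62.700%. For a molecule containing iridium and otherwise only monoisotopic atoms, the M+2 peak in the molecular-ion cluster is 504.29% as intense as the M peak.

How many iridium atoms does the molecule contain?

For n independent Ir atoms, I(M+2)/I(M) = n · (abundance Ir-193) / (abundance Ir-191) = n · 0.62700/0.37300.
n = 5.0429 × 0.37300/0.62700 = 3.00 ≈ 3

3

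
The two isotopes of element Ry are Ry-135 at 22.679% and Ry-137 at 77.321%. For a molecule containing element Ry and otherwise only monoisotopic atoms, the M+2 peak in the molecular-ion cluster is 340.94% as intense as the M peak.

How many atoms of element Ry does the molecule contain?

The M+2/M ratio from n Ry atoms is n · q/p = n · 0.77321/0.22679.
n = 3.4094 × 0.22679/0.77321 = 1.00 ≈ 1

1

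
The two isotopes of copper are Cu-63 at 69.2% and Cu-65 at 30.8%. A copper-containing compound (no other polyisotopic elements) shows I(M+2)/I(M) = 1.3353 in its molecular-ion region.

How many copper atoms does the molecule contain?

The M+2/M ratio from n Cu atoms is n · q/p = n · 0.308/0.692.
n = 1.3353 × 0.692/0.308 = 3.00 ≈ 3

3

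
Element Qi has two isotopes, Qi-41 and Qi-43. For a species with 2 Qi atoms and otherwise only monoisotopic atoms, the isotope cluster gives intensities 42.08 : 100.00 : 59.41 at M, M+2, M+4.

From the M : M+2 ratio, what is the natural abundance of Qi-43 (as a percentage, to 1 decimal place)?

54.3%

Write p for the Qi-41 fraction. I(M+2)/I(M) = [C(2,1)·p^1·(1−p)] / p^2 = 2·(1−p)/p = 100.00/42.08 = 2.3764
(1−p)/p = 2.3764/2 = 1.1882  ⇒  p = 1/(1 + 1.1882) = 0.4570
Qi-41: 45.7%, Qi-43: 54.3%.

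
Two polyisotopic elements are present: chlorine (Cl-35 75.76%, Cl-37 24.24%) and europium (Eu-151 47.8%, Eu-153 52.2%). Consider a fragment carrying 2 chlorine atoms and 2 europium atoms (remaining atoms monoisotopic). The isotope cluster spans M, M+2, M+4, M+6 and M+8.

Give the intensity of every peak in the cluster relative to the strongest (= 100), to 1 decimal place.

35.4 : 100.0 : 95.3 : 34.9 : 4.3

Chlorine pattern (n=2): 0.57395776 : 0.36728448 : 0.05875776
Europium pattern (n=2): 0.228484 : 0.499032 : 0.272484
Convolve the two distributions (both contribute in 2-u steps):
  M: 0.57395776×0.228484 = 0.131140
  M+2: 0.57395776×0.499032 + 0.36728448×0.228484 = 0.370342
  M+4: 0.57395776×0.272484 + 0.36728448×0.499032 + 0.05875776×0.228484 = 0.353106
  M+6: 0.36728448×0.272484 + 0.05875776×0.499032 = 0.129401
  M+8: 0.05875776×0.272484 = 0.016011
Scale to base peak (0.370342) = 100: 35.4 : 100.0 : 95.3 : 34.9 : 4.3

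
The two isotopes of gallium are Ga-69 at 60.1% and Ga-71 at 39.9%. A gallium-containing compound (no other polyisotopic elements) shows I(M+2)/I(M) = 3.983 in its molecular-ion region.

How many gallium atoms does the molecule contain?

The M+2/M ratio from n Ga atoms is n · q/p = n · 0.399/0.601.
n = 3.983 × 0.601/0.399 = 6.00 ≈ 6

6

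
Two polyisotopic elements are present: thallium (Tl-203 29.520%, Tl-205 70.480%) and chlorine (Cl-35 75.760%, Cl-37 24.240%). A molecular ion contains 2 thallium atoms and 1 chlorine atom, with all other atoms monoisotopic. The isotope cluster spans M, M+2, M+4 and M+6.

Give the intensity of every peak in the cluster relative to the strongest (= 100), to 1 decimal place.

Thallium pattern (n=2): 0.08714304 : 0.41611392 : 0.49674304
Chlorine pattern (n=1): 0.7576 : 0.2424
Convolve the two distributions (both contribute in 2-u steps):
  M: 0.08714304×0.7576 = 0.066020
  M+2: 0.08714304×0.2424 + 0.41611392×0.7576 = 0.336371
  M+4: 0.41611392×0.2424 + 0.49674304×0.7576 = 0.477199
  M+6: 0.49674304×0.2424 = 0.120411
Scale to base peak (0.477199) = 100: 13.8 : 70.5 : 100.0 : 25.2

13.8 : 70.5 : 100.0 : 25.2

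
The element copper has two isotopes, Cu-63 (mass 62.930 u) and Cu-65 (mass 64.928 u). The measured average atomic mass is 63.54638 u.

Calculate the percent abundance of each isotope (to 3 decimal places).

Cu-63: 69.150%, Cu-65: 30.850%

Writing the weighted mean with unknown fraction x of Cu-63:
62.930·x + 64.928·(1 − x) = 63.54638
(62.930 − 64.928)·x = 63.54638 − 64.928
x = -1.38162 / -1.998 = 0.69150 → 69.150% Cu-63, 30.850% Cu-65.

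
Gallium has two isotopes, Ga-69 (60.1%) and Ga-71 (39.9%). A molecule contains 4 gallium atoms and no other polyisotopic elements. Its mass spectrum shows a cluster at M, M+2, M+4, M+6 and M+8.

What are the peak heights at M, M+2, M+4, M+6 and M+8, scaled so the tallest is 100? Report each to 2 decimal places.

37.66 : 100.00 : 99.58 : 44.08 : 7.32

The 4 Ga atoms are independent, so intensities follow the terms of (0.601 + 0.399)^4.
P(M) = 0.601^4 = 0.130466
P(M+2) = 4 × 0.601^3 × 0.399^1 = 0.346463
P(M+4) = 6 × 0.601^2 × 0.399^2 = 0.345021
P(M+6) = 4 × 0.601^1 × 0.399^3 = 0.152705
P(M+8) = 0.399^4 = 0.025345
The M+2 peak is largest (0.346463); scaling to 100 gives 37.66 : 100.00 : 99.58 : 44.08 : 7.32.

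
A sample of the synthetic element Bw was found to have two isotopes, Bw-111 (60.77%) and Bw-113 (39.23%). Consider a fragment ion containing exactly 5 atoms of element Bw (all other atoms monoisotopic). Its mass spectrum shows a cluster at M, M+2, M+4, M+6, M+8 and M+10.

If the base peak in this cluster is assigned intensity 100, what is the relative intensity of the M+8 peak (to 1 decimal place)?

20.8

Binomial terms of (0.6077 + 0.3923)^5: M 0.0829, M+2 0.2675, M+4 0.3454, M+6 0.2230, M+8 0.0720, M+10 0.0093 → M+4 is the base peak.
P(M+4) = C(5,2) × 0.6077^3 × 0.3923^2 = 10 × 0.22442318 × 0.15389929 = 0.345386 (base)
P(M+8) = C(5,4) × 0.6077^1 × 0.3923^4 = 5 × 0.6077 × 0.02368499 = 0.071967
Relative intensity = 0.071967 / 0.345386 × 100 = 20.8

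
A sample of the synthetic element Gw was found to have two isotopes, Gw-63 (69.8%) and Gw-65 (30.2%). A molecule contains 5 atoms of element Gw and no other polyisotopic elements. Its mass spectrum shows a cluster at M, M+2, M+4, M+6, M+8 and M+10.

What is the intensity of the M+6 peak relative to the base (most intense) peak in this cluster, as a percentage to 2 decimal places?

(0.698 + 0.302)^5 gives M 0.1657, M+2 0.3584, M+4 0.3102, M+6 0.1342, M+8 0.0290, M+10 0.0025; the largest is M+2.
P(M+2) = C(5,1) × 0.698^4 × 0.302^1 = 5 × 0.23736774 × 0.3020 = 0.358425 (base)
P(M+6) = C(5,3) × 0.698^2 × 0.302^3 = 10 × 0.487204 × 0.02754361 = 0.134194
Relative intensity = 0.134194 / 0.358425 × 100 = 37.44

37.44%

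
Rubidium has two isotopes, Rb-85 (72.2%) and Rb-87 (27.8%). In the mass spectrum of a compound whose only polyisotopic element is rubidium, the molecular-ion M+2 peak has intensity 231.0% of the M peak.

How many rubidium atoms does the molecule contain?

For n independent Rb atoms, I(M+2)/I(M) = n · (abundance Rb-87) / (abundance Rb-85) = n · 0.278/0.722.
n = 2.310 × 0.722/0.278 = 6.00 ≈ 6

6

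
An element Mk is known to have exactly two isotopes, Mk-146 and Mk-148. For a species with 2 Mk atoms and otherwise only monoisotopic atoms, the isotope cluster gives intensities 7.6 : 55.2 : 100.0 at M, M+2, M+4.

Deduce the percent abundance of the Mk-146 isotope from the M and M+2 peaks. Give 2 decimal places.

21.59%

Write p for the Mk-146 fraction. I(M+2)/I(M) = [C(2,1)·p^1·(1−p)] / p^2 = 2·(1−p)/p = 55.2/7.6 = 7.2632
(1−p)/p = 7.2632/2 = 3.6316  ⇒  p = 1/(1 + 3.6316) = 0.2159
Mk-146: 21.59%, Mk-148: 78.41%.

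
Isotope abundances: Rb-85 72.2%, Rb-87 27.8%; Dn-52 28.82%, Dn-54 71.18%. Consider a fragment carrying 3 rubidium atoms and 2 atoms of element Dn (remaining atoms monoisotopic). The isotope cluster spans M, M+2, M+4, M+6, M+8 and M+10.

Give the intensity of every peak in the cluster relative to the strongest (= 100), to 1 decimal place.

8.2 : 49.8 : 100.0 : 75.9 : 24.4 : 2.8

Rubidium pattern (n=3): 0.37636705 : 0.43475086 : 0.16739714 : 0.02148495
Element Dn pattern (n=2): 0.08305924 : 0.41028152 : 0.50665924
Convolve the two distributions (both contribute in 2-u steps):
  M: 0.37636705×0.08305924 = 0.031261
  M+2: 0.37636705×0.41028152 + 0.43475086×0.08305924 = 0.190527
  M+4: 0.37636705×0.50665924 + 0.43475086×0.41028152 + 0.16739714×0.08305924 = 0.382964
  M+6: 0.43475086×0.50665924 + 0.16739714×0.41028152 + 0.02148495×0.08305924 = 0.290735
  M+8: 0.16739714×0.50665924 + 0.02148495×0.41028152 = 0.093628
  M+10: 0.02148495×0.50665924 = 0.010886
Scale to base peak (0.382964) = 100: 8.2 : 49.8 : 100.0 : 75.9 : 24.4 : 2.8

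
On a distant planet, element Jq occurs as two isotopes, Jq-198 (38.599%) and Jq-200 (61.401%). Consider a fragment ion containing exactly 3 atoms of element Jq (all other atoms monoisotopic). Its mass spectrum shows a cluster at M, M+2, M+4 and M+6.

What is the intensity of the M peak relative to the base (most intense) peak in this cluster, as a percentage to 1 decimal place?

13.2%

Binomial terms of (0.38599 + 0.61401)^3: M 0.0575, M+2 0.2744, M+4 0.4366, M+6 0.2315 → M+4 is the base peak.
P(M+4) = C(3,2) × 0.38599^1 × 0.61401^2 = 3 × 0.38599 × 0.37700828 = 0.436564 (base)
P(M) = C(3,0) × 0.38599^3 × 0.61401^0 = 1 × 0.05750799 × 1.0000 = 0.057508
Relative intensity = 0.057508 / 0.436564 × 100 = 13.2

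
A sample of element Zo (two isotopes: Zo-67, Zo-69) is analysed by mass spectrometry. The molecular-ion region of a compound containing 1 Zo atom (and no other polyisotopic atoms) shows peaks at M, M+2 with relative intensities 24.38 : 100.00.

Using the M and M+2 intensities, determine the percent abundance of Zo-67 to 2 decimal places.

19.60%

If p is the fraction of Zo that is Zo-67, then I(M+2)/I(M) = [C(1,1)·p^0·(1−p)] / p^1 = 1·(1−p)/p = 100.00/24.38 = 4.1017
(1−p)/p = 4.1017/1 = 4.1017  ⇒  p = 1/(1 + 4.1017) = 0.1960
Zo-67: 19.60%, Zo-69: 80.40%.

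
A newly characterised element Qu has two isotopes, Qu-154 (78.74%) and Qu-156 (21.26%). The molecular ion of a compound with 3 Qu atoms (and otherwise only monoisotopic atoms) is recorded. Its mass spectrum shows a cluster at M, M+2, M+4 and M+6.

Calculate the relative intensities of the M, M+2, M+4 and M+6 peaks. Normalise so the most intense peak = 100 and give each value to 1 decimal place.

Expanding (0.7874 + 0.2126)^3:
P(M) = 0.7874^3 = 0.488187
P(M+2) = 3 × 0.7874^2 × 0.2126^1 = 0.395435
P(M+4) = 3 × 0.7874^1 × 0.2126^2 = 0.106769
P(M+6) = 0.2126^3 = 0.009609
The M peak is largest (0.488187); scaling to 100 gives 100.0 : 81.0 : 21.9 : 2.0.

100.0 : 81.0 : 21.9 : 2.0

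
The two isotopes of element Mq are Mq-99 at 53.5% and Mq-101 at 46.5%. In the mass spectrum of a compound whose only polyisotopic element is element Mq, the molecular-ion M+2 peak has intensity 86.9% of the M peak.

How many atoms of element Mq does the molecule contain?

With n Mq atoms, P(M+2)/P(M) = C(n,1)·p^(n−1)q / p^n = n·q/p = n · 0.465/0.535.
n = 0.869 × 0.535/0.465 = 1.00 ≈ 1

1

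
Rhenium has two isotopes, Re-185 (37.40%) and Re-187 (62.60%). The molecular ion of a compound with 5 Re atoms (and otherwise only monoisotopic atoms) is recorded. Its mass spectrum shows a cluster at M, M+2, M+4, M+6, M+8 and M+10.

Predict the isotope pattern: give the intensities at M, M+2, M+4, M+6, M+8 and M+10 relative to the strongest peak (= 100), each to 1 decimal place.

2.1 : 17.8 : 59.7 : 100.0 : 83.7 : 28.0

The 5 Re atoms are independent, so intensities follow the terms of (0.3740 + 0.6260)^5.
P(M) = 0.3740^5 = 0.007317
P(M+2) = 5 × 0.3740^4 × 0.6260^1 = 0.061239
P(M+4) = 10 × 0.3740^3 × 0.6260^2 = 0.205005
P(M+6) = 10 × 0.3740^2 × 0.6260^3 = 0.343136
P(M+8) = 5 × 0.3740^1 × 0.6260^4 = 0.287170
P(M+10) = 0.6260^5 = 0.096133
The M+6 peak is largest (0.343136); scaling to 100 gives 2.1 : 17.8 : 59.7 : 100.0 : 83.7 : 28.0.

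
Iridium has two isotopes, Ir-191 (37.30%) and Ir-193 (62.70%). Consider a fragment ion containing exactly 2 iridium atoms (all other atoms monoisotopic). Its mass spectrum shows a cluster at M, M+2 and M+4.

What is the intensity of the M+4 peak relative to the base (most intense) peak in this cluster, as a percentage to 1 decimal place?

(0.3730 + 0.6270)^2 gives M 0.1391, M+2 0.4677, M+4 0.3931; the largest is M+2.
P(M+2) = C(2,1) × 0.3730^1 × 0.6270^1 = 2 × 0.3730 × 0.6270 = 0.467742 (base)
P(M+4) = C(2,2) × 0.3730^0 × 0.6270^2 = 1 × 1.0000 × 0.393129 = 0.393129
Relative intensity = 0.393129 / 0.467742 × 100 = 84.0

84.0%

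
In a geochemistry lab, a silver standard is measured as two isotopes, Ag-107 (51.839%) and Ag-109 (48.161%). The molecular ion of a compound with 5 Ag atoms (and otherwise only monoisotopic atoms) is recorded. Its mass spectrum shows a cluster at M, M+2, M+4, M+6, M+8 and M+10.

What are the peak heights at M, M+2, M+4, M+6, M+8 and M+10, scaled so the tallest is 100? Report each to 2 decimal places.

Expanding (0.51839 + 0.48161)^5:
P(M) = 0.51839^5 = 0.037435
P(M+2) = 5 × 0.51839^4 × 0.48161^1 = 0.173897
P(M+4) = 10 × 0.51839^3 × 0.48161^2 = 0.323118
P(M+6) = 10 × 0.51839^2 × 0.48161^3 = 0.300192
P(M+8) = 5 × 0.51839^1 × 0.48161^4 = 0.139447
P(M+10) = 0.48161^5 = 0.025911
The M+4 peak is largest (0.323118); scaling to 100 gives 11.59 : 53.82 : 100.00 : 92.90 : 43.16 : 8.02.

11.59 : 53.82 : 100.00 : 92.90 : 43.16 : 8.02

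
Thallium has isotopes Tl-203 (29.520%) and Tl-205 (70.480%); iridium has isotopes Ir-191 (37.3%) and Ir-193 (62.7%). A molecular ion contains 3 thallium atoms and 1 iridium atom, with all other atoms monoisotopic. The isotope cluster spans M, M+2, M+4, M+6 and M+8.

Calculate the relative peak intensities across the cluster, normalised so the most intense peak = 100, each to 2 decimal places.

Thallium pattern (n=3): 0.02572463 : 0.18425524 : 0.43991564 : 0.35010449
Iridium pattern (n=1): 0.3730 : 0.6270
Convolve the two distributions (both contribute in 2-u steps):
  M: 0.02572463×0.3730 = 0.009595
  M+2: 0.02572463×0.6270 + 0.18425524×0.3730 = 0.084857
  M+4: 0.18425524×0.6270 + 0.43991564×0.3730 = 0.279617
  M+6: 0.43991564×0.6270 + 0.35010449×0.3730 = 0.406416
  M+8: 0.35010449×0.6270 = 0.219516
Scale to base peak (0.406416) = 100: 2.36 : 20.88 : 68.80 : 100.00 : 54.01

2.36 : 20.88 : 68.80 : 100.00 : 54.01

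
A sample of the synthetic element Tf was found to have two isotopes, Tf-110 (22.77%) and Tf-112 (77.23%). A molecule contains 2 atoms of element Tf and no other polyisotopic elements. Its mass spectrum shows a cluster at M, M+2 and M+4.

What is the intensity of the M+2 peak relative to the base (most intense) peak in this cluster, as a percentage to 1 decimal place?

59.0%

(0.2277 + 0.7723)^2 gives M 0.0518, M+2 0.3517, M+4 0.5964; the largest is M+4.
P(M+4) = C(2,2) × 0.2277^0 × 0.7723^2 = 1 × 1.0000 × 0.59644729 = 0.596447 (base)
P(M+2) = C(2,1) × 0.2277^1 × 0.7723^1 = 2 × 0.2277 × 0.7723 = 0.351705
Relative intensity = 0.351705 / 0.596447 × 100 = 59.0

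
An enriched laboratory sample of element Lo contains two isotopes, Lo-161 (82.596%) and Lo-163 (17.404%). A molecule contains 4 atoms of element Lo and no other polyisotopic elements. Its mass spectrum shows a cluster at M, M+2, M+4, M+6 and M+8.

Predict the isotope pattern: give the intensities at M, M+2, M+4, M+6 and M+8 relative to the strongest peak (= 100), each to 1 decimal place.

Each Lo atom is independently Lo-161 (p = 0.82596) or Lo-163 (q = 0.17404); the cluster is the binomial expansion (p + q)^4.
P(M) = 0.82596^4 = 0.465410
P(M+2) = 4 × 0.82596^3 × 0.17404^1 = 0.392271
P(M+4) = 6 × 0.82596^2 × 0.17404^2 = 0.123985
P(M+6) = 4 × 0.82596^1 × 0.17404^3 = 0.017417
P(M+8) = 0.17404^4 = 0.000917
The M peak is largest (0.465410); scaling to 100 gives 100.0 : 84.3 : 26.6 : 3.7 : 0.2.

100.0 : 84.3 : 26.6 : 3.7 : 0.2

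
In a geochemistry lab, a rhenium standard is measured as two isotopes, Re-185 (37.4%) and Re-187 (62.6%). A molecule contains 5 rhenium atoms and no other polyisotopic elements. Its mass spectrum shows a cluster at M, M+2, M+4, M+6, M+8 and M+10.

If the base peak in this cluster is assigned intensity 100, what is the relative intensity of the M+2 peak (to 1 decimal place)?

17.8

Binomial terms of (0.374 + 0.626)^5: M 0.0073, M+2 0.0612, M+4 0.2050, M+6 0.3431, M+8 0.2872, M+10 0.0961 → M+6 is the base peak.
P(M+6) = C(5,3) × 0.374^2 × 0.626^3 = 10 × 0.139876 × 0.24531438 = 0.343136 (base)
P(M+2) = C(5,1) × 0.374^4 × 0.626^1 = 5 × 0.0195653 × 0.6260 = 0.061239
Relative intensity = 0.061239 / 0.343136 × 100 = 17.8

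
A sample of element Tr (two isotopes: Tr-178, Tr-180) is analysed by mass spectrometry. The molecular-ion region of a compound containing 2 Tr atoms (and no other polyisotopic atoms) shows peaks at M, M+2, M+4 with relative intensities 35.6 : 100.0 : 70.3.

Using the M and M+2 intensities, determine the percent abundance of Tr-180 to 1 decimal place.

58.4%

Let p = fractional abundance of Tr-178. I(M+2)/I(M) = [C(2,1)·p^1·(1−p)] / p^2 = 2·(1−p)/p = 100.0/35.6 = 2.8090
(1−p)/p = 2.8090/2 = 1.4045  ⇒  p = 1/(1 + 1.4045) = 0.4159
Tr-178: 41.6%, Tr-180: 58.4%.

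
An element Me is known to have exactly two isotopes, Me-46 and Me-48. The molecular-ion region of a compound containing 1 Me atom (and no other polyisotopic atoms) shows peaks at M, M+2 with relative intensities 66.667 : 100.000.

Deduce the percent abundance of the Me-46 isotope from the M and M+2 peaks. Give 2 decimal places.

Let p = fractional abundance of Me-46. I(M+2)/I(M) = [C(1,1)·p^0·(1−p)] / p^1 = 1·(1−p)/p = 100.000/66.667 = 1.5000
(1−p)/p = 1.5000/1 = 1.5000  ⇒  p = 1/(1 + 1.5000) = 0.4000
Me-46: 40.00%, Me-48: 60.00%.

40.00%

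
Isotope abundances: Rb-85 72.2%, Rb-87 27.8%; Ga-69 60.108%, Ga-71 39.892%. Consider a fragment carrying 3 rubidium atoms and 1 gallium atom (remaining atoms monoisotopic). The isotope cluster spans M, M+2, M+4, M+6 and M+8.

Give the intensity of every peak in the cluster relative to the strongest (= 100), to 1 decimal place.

Rubidium pattern (n=3): 0.37636705 : 0.43475086 : 0.16739714 : 0.02148495
Gallium pattern (n=1): 0.60108 : 0.39892
Convolve the two distributions (both contribute in 2-u steps):
  M: 0.37636705×0.60108 = 0.226227
  M+2: 0.37636705×0.39892 + 0.43475086×0.60108 = 0.411460
  M+4: 0.43475086×0.39892 + 0.16739714×0.60108 = 0.274050
  M+6: 0.16739714×0.39892 + 0.02148495×0.60108 = 0.079692
  M+8: 0.02148495×0.39892 = 0.008571
Scale to base peak (0.411460) = 100: 55.0 : 100.0 : 66.6 : 19.4 : 2.1

55.0 : 100.0 : 66.6 : 19.4 : 2.1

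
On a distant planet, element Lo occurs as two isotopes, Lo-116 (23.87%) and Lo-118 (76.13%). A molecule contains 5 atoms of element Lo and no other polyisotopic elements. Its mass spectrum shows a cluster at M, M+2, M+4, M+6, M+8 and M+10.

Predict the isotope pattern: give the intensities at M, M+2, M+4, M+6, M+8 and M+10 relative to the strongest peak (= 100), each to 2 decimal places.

Expanding (0.2387 + 0.7613)^5:
P(M) = 0.2387^5 = 0.000775
P(M+2) = 5 × 0.2387^4 × 0.7613^1 = 0.012358
P(M+4) = 10 × 0.2387^3 × 0.7613^2 = 0.078826
P(M+6) = 10 × 0.2387^2 × 0.7613^3 = 0.251404
P(M+8) = 5 × 0.2387^1 × 0.7613^4 = 0.400909
P(M+10) = 0.7613^5 = 0.255729
The M+8 peak is largest (0.400909); scaling to 100 gives 0.19 : 3.08 : 19.66 : 62.71 : 100.00 : 63.79.

0.19 : 3.08 : 19.66 : 62.71 : 100.00 : 63.79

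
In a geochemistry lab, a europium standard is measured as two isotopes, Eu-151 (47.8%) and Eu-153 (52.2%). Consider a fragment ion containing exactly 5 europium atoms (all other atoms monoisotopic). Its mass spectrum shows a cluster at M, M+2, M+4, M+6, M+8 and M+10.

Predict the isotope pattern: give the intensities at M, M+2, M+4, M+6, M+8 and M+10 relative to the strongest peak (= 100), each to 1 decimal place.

Expanding (0.478 + 0.522)^5:
P(M) = 0.478^5 = 0.024954
P(M+2) = 5 × 0.478^4 × 0.522^1 = 0.136255
P(M+4) = 10 × 0.478^3 × 0.522^2 = 0.297594
P(M+6) = 10 × 0.478^2 × 0.522^3 = 0.324988
P(M+8) = 5 × 0.478^1 × 0.522^4 = 0.177452
P(M+10) = 0.522^5 = 0.038757
The M+6 peak is largest (0.324988); scaling to 100 gives 7.7 : 41.9 : 91.6 : 100.0 : 54.6 : 11.9.

7.7 : 41.9 : 91.6 : 100.0 : 54.6 : 11.9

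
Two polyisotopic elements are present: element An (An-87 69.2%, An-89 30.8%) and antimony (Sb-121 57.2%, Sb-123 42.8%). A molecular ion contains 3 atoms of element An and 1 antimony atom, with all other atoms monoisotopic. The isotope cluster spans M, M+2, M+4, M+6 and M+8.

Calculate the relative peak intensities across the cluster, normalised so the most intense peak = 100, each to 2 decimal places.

48.00 : 100.00 : 76.48 : 25.58 : 3.17

Element An pattern (n=3): 0.33137389 : 0.44247034 : 0.19693766 : 0.02921811
Antimony pattern (n=1): 0.5720 : 0.4280
Convolve the two distributions (both contribute in 2-u steps):
  M: 0.33137389×0.5720 = 0.189546
  M+2: 0.33137389×0.4280 + 0.44247034×0.5720 = 0.394921
  M+4: 0.44247034×0.4280 + 0.19693766×0.5720 = 0.302026
  M+6: 0.19693766×0.4280 + 0.02921811×0.5720 = 0.101002
  M+8: 0.02921811×0.4280 = 0.012505
Scale to base peak (0.394921) = 100: 48.00 : 100.00 : 76.48 : 25.58 : 3.17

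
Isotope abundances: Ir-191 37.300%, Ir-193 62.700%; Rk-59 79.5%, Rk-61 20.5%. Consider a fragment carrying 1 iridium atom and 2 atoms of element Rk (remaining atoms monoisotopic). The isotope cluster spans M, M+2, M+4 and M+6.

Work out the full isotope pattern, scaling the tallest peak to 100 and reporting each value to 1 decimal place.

45.5 : 100.0 : 42.5 : 5.1

Iridium pattern (n=1): 0.3730 : 0.6270
Element Rk pattern (n=2): 0.632025 : 0.32595 : 0.042025
Convolve the two distributions (both contribute in 2-u steps):
  M: 0.3730×0.632025 = 0.235745
  M+2: 0.3730×0.32595 + 0.6270×0.632025 = 0.517859
  M+4: 0.3730×0.042025 + 0.6270×0.32595 = 0.220046
  M+6: 0.6270×0.042025 = 0.026350
Scale to base peak (0.517859) = 100: 45.5 : 100.0 : 42.5 : 5.1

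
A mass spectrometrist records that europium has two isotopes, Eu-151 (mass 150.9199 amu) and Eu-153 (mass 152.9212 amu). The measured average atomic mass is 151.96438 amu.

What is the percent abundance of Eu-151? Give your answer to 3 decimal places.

47.810%

With x = fraction of Eu-151 (so Eu-153 is 1 − x):
150.9199·x + 152.9212·(1 − x) = 151.96438
(150.9199 − 152.9212)·x = 151.96438 − 152.9212
x = -0.95682 / -2.0013 = 0.47810 → 47.810% Eu-151, 52.190% Eu-153.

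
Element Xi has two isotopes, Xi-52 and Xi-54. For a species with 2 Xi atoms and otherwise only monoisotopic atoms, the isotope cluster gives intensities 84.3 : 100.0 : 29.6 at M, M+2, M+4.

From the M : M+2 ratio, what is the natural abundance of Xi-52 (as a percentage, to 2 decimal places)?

62.77%

Write p for the Xi-52 fraction. I(M+2)/I(M) = [C(2,1)·p^1·(1−p)] / p^2 = 2·(1−p)/p = 100.0/84.3 = 1.1862
(1−p)/p = 1.1862/2 = 0.5931  ⇒  p = 1/(1 + 0.5931) = 0.6277
Xi-52: 62.77%, Xi-54: 37.23%.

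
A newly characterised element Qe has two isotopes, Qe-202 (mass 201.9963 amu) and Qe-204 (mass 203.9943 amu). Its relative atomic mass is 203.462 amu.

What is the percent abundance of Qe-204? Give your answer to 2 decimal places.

73.36%

Let x be the fractional abundance of Qe-202; then Qe-204 has abundance 1 − x.
201.9963·x + 203.9943·(1 − x) = 203.462
(201.9963 − 203.9943)·x = 203.462 − 203.9943
x = -0.5323 / -1.9980 = 0.26642 → 26.64% Qe-202, 73.36% Qe-204.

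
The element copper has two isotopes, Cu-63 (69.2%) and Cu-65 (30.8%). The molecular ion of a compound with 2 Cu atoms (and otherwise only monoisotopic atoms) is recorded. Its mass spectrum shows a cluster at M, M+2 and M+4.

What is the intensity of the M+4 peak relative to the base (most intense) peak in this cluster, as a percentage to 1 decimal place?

19.8%

Term probabilities: M 0.4789, M+2 0.4263, M+4 0.0949. Base peak = M.
P(M) = C(2,0) × 0.692^2 × 0.308^0 = 1 × 0.478864 × 1.0000 = 0.478864 (base)
P(M+4) = C(2,2) × 0.692^0 × 0.308^2 = 1 × 1.0000 × 0.094864 = 0.094864
Relative intensity = 0.094864 / 0.478864 × 100 = 19.8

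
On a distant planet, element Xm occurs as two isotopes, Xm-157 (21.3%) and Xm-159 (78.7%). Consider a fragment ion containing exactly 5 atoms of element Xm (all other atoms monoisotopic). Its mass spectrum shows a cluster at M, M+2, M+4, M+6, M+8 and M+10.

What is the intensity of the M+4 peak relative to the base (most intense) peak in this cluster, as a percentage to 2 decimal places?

14.65%

Binomial terms of (0.213 + 0.787)^5: M 0.0004, M+2 0.0081, M+4 0.0599, M+6 0.2211, M+8 0.4086, M+10 0.3019 → M+8 is the base peak.
P(M+8) = C(5,4) × 0.213^1 × 0.787^4 = 5 × 0.2130 × 0.38361796 = 0.408553 (base)
P(M+4) = C(5,2) × 0.213^3 × 0.787^2 = 10 × 0.0096636 × 0.619369 = 0.059853
Relative intensity = 0.059853 / 0.408553 × 100 = 14.65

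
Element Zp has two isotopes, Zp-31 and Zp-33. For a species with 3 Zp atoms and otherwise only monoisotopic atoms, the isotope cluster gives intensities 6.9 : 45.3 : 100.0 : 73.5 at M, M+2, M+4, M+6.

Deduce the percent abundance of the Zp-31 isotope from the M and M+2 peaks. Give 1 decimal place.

Let p = fractional abundance of Zp-31. I(M+2)/I(M) = [C(3,1)·p^2·(1−p)] / p^3 = 3·(1−p)/p = 45.3/6.9 = 6.5652
(1−p)/p = 6.5652/3 = 2.1884  ⇒  p = 1/(1 + 2.1884) = 0.3136
Zp-31: 31.4%, Zp-33: 68.6%.

31.4%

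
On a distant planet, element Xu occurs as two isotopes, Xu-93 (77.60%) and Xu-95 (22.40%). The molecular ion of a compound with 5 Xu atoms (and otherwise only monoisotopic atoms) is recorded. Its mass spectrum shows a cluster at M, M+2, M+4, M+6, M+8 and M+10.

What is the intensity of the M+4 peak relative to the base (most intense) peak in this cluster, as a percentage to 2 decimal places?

(0.7760 + 0.2240)^5 gives M 0.2814, M+2 0.4061, M+4 0.2345, M+6 0.0677, M+8 0.0098, M+10 0.0006; the largest is M+2.
P(M+2) = C(5,1) × 0.7760^4 × 0.2240^1 = 5 × 0.36261593 × 0.2240 = 0.406130 (base)
P(M+4) = C(5,2) × 0.7760^3 × 0.2240^2 = 10 × 0.46728858 × 0.050176 = 0.234467
Relative intensity = 0.234467 / 0.406130 × 100 = 57.73

57.73%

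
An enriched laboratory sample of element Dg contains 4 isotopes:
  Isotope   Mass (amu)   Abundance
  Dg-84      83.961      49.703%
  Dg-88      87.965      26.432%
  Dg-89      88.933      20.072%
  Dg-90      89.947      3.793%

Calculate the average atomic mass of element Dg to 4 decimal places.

86.2444 amu

Ar = Σ fᵢ·mᵢ = 0.49703 × 83.961 + 0.26432 × 87.965 + 0.20072 × 88.933 + 0.03793 × 89.947
= 41.73114 + 23.25091 + 17.85063 + 3.41169 = 86.24437 amu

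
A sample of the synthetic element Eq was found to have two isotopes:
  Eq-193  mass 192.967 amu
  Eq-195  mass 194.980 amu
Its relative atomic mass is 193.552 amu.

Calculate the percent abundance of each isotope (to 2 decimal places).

Eq-193: 70.94%, Eq-195: 29.06%

Writing the weighted mean with unknown fraction x of Eq-193:
192.967·x + 194.980·(1 − x) = 193.552
(192.967 − 194.980)·x = 193.552 − 194.980
x = -1.428 / -2.013 = 0.70939 → 70.94% Eq-193, 29.06% Eq-195.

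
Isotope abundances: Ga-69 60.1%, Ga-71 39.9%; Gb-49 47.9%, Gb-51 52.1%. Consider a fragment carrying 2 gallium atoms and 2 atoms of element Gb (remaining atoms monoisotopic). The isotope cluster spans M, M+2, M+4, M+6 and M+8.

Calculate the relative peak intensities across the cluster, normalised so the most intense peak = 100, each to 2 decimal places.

Gallium pattern (n=2): 0.361201 : 0.479598 : 0.159201
Element Gb pattern (n=2): 0.229441 : 0.499118 : 0.271441
Convolve the two distributions (both contribute in 2-u steps):
  M: 0.361201×0.229441 = 0.082874
  M+2: 0.361201×0.499118 + 0.479598×0.229441 = 0.290321
  M+4: 0.361201×0.271441 + 0.479598×0.499118 + 0.159201×0.229441 = 0.373948
  M+6: 0.479598×0.271441 + 0.159201×0.499118 = 0.209643
  M+8: 0.159201×0.271441 = 0.043214
Scale to base peak (0.373948) = 100: 22.16 : 77.64 : 100.00 : 56.06 : 11.56

22.16 : 77.64 : 100.00 : 56.06 : 11.56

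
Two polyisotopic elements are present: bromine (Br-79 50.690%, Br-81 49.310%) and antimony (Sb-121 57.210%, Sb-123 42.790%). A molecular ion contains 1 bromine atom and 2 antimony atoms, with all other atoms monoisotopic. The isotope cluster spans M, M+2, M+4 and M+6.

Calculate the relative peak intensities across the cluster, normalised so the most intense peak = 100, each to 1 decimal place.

40.5 : 100.0 : 81.6 : 22.0

Bromine pattern (n=1): 0.5069 : 0.4931
Antimony pattern (n=2): 0.32729841 : 0.48960318 : 0.18309841
Convolve the two distributions (both contribute in 2-u steps):
  M: 0.5069×0.32729841 = 0.165908
  M+2: 0.5069×0.48960318 + 0.4931×0.32729841 = 0.409571
  M+4: 0.5069×0.18309841 + 0.4931×0.48960318 = 0.334236
  M+6: 0.4931×0.18309841 = 0.090286
Scale to base peak (0.409571) = 100: 40.5 : 100.0 : 81.6 : 22.0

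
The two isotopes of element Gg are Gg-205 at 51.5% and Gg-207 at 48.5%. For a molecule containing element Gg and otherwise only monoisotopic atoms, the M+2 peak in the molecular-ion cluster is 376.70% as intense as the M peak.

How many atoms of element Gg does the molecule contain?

For n independent Gg atoms, I(M+2)/I(M) = n · (abundance Gg-207) / (abundance Gg-205) = n · 0.485/0.515.
n = 3.7670 × 0.515/0.485 = 4.00 ≈ 4

4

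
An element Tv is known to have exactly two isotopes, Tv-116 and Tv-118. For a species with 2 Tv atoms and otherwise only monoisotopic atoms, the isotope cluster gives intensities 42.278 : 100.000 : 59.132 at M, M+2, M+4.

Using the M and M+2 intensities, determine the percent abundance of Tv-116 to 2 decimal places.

If p is the fraction of Tv that is Tv-116, then I(M+2)/I(M) = [C(2,1)·p^1·(1−p)] / p^2 = 2·(1−p)/p = 100.000/42.278 = 2.3653
(1−p)/p = 2.3653/2 = 1.1826  ⇒  p = 1/(1 + 1.1826) = 0.4582
Tv-116: 45.82%, Tv-118: 54.18%.

45.82%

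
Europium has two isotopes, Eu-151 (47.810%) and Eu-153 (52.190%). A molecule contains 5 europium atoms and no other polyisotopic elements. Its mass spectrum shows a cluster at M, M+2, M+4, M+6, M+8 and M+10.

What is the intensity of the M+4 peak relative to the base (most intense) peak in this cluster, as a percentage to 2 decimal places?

91.61%

Binomial terms of (0.47810 + 0.52190)^5: M 0.0250, M+2 0.1363, M+4 0.2977, M+6 0.3249, M+8 0.1774, M+10 0.0387 → M+6 is the base peak.
P(M+6) = C(5,3) × 0.47810^2 × 0.52190^3 = 10 × 0.22857961 × 0.14215492 = 0.324937 (base)
P(M+4) = C(5,2) × 0.47810^3 × 0.52190^2 = 10 × 0.10928391 × 0.27237961 = 0.297667
Relative intensity = 0.297667 / 0.324937 × 100 = 91.61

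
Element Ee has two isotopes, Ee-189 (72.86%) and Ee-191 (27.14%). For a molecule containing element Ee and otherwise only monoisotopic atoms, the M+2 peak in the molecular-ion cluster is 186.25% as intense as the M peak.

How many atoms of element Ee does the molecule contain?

5

The M+2/M ratio from n Ee atoms is n · q/p = n · 0.2714/0.7286.
n = 1.8625 × 0.7286/0.2714 = 5.00 ≈ 5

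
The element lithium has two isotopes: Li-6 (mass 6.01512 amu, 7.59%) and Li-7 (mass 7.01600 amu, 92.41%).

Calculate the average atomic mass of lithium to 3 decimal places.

Average mass = Σ (abundance × isotope mass) = 0.0759 × 6.01512 + 0.9241 × 7.01600
= 0.456548 + 6.483486 = 6.940034 amu

6.940 amu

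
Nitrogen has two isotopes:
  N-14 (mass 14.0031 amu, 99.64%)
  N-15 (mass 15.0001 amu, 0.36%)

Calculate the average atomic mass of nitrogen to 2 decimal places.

Average mass = Σ (abundance × isotope mass) = 0.9964 × 14.0031 + 0.0036 × 15.0001
= 13.95269 + 0.05400 = 14.00669 amu

14.01 amu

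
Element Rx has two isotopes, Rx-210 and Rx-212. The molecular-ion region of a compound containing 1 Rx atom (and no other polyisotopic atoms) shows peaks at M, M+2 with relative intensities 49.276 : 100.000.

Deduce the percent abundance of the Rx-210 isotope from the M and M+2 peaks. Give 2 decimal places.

33.01%

If p is the fraction of Rx that is Rx-210, then I(M+2)/I(M) = [C(1,1)·p^0·(1−p)] / p^1 = 1·(1−p)/p = 100.000/49.276 = 2.0294
(1−p)/p = 2.0294/1 = 2.0294  ⇒  p = 1/(1 + 2.0294) = 0.3301
Rx-210: 33.01%, Rx-212: 66.99%.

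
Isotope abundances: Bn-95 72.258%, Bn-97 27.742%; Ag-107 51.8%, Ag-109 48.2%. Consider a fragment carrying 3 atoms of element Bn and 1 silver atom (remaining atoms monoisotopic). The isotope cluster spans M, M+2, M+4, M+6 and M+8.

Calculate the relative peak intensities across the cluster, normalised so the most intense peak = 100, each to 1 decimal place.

48.0 : 100.0 : 72.7 : 22.5 : 2.5

Element Bn pattern (n=3): 0.37727481 : 0.43454114 : 0.16683329 : 0.02135076
Silver pattern (n=1): 0.5180 : 0.4820
Convolve the two distributions (both contribute in 2-u steps):
  M: 0.37727481×0.5180 = 0.195428
  M+2: 0.37727481×0.4820 + 0.43454114×0.5180 = 0.406939
  M+4: 0.43454114×0.4820 + 0.16683329×0.5180 = 0.295868
  M+6: 0.16683329×0.4820 + 0.02135076×0.5180 = 0.091473
  M+8: 0.02135076×0.4820 = 0.010291
Scale to base peak (0.406939) = 100: 48.0 : 100.0 : 72.7 : 22.5 : 2.5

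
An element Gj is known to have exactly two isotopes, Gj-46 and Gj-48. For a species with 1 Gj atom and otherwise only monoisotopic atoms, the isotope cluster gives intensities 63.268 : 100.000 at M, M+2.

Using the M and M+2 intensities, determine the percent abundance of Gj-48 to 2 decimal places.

Let p = fractional abundance of Gj-46. I(M+2)/I(M) = [C(1,1)·p^0·(1−p)] / p^1 = 1·(1−p)/p = 100.000/63.268 = 1.5806
(1−p)/p = 1.5806/1 = 1.5806  ⇒  p = 1/(1 + 1.5806) = 0.3875
Gj-46: 38.75%, Gj-48: 61.25%.

61.25%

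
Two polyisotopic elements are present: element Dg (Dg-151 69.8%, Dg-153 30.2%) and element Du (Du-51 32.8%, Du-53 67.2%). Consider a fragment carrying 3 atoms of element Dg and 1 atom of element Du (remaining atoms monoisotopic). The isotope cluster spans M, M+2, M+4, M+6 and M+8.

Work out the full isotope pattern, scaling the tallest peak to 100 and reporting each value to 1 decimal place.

Element Dg pattern (n=3): 0.34006839 : 0.44140682 : 0.19098118 : 0.02754361
Element Du pattern (n=1): 0.3280 : 0.6720
Convolve the two distributions (both contribute in 2-u steps):
  M: 0.34006839×0.3280 = 0.111542
  M+2: 0.34006839×0.6720 + 0.44140682×0.3280 = 0.373307
  M+4: 0.44140682×0.6720 + 0.19098118×0.3280 = 0.359267
  M+6: 0.19098118×0.6720 + 0.02754361×0.3280 = 0.137374
  M+8: 0.02754361×0.6720 = 0.018509
Scale to base peak (0.373307) = 100: 29.9 : 100.0 : 96.2 : 36.8 : 5.0

29.9 : 100.0 : 96.2 : 36.8 : 5.0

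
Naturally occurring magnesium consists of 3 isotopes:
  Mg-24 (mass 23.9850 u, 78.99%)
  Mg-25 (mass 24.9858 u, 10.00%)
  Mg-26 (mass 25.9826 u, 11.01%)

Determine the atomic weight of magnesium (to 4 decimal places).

The abundance-weighted mean is 0.7899 × 23.9850 + 0.1000 × 24.9858 + 0.1101 × 25.9826
= 18.94575 + 2.49858 + 2.86068 = 24.30501 u

24.3050 u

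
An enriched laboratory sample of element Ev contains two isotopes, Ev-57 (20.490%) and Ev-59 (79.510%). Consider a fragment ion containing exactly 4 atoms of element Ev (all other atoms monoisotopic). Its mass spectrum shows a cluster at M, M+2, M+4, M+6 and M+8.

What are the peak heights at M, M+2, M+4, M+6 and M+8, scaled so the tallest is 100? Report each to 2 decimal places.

0.43 : 6.64 : 38.66 : 100.00 : 97.01

Expanding (0.20490 + 0.79510)^4:
P(M) = 0.20490^4 = 0.001763
P(M+2) = 4 × 0.20490^3 × 0.79510^1 = 0.027359
P(M+4) = 6 × 0.20490^2 × 0.79510^2 = 0.159250
P(M+6) = 4 × 0.20490^1 × 0.79510^3 = 0.411972
P(M+8) = 0.79510^4 = 0.399657
The M+6 peak is largest (0.411972); scaling to 100 gives 0.43 : 6.64 : 38.66 : 100.00 : 97.01.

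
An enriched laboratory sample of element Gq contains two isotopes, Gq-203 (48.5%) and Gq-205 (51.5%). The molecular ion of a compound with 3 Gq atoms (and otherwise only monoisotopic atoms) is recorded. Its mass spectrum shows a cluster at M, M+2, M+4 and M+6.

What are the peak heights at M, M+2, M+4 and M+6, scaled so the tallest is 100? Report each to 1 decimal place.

29.6 : 94.2 : 100.0 : 35.4

Expanding (0.485 + 0.515)^3:
P(M) = 0.485^3 = 0.114084
P(M+2) = 3 × 0.485^2 × 0.515^1 = 0.363423
P(M+4) = 3 × 0.485^1 × 0.515^2 = 0.385902
P(M+6) = 0.515^3 = 0.136591
The M+4 peak is largest (0.385902); scaling to 100 gives 29.6 : 94.2 : 100.0 : 35.4.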